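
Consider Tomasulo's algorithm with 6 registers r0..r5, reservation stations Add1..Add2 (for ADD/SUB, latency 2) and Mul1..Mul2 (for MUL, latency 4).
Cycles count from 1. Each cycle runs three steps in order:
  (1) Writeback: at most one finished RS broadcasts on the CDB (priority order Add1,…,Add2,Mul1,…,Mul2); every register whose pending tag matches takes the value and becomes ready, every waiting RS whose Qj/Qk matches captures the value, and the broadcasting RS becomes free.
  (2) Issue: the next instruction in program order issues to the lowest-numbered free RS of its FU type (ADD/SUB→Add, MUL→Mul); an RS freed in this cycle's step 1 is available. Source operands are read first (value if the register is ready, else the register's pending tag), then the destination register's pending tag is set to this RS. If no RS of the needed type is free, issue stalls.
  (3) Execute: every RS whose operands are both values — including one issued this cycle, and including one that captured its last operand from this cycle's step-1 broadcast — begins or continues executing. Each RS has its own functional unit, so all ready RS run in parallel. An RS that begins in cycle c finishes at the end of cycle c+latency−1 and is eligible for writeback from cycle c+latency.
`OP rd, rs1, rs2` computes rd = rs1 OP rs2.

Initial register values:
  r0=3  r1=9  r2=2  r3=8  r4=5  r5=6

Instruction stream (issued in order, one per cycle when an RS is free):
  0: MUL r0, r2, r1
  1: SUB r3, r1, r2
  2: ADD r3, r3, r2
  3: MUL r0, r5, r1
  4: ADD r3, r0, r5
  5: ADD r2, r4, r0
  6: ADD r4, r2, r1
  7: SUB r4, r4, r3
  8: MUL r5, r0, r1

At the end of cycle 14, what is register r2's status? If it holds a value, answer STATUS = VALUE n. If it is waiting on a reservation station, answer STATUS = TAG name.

STATUS = VALUE 59

c1: issue MUL r0<-Mul1 | r0:Mul1,r1:9,r2:2,r3:8,r4:5,r5:6
c2: issue SUB r3<-Add1 | r0:Mul1,r1:9,r2:2,r3:Add1,r4:5,r5:6
c3: issue ADD r3<-Add2 | r0:Mul1,r1:9,r2:2,r3:Add2,r4:5,r5:6
c4: CDB Add1=7; issue MUL r0<-Mul2 | r0:Mul2,r1:9,r2:2,r3:Add2,r4:5,r5:6
c5: CDB Mul1=18; issue ADD r3<-Add1 | r0:Mul2,r1:9,r2:2,r3:Add1,r4:5,r5:6
c6: CDB Add2=9; issue ADD r2<-Add2 | r0:Mul2,r1:9,r2:Add2,r3:Add1,r4:5,r5:6
c7: stall | r0:Mul2,r1:9,r2:Add2,r3:Add1,r4:5,r5:6
c8: CDB Mul2=54; stall | r0:54,r1:9,r2:Add2,r3:Add1,r4:5,r5:6
c9: stall | r0:54,r1:9,r2:Add2,r3:Add1,r4:5,r5:6
c10: CDB Add1=60; issue ADD r4<-Add1 | r0:54,r1:9,r2:Add2,r3:60,r4:Add1,r5:6
c11: CDB Add2=59; issue SUB r4<-Add2 | r0:54,r1:9,r2:59,r3:60,r4:Add2,r5:6
c12: issue MUL r5<-Mul1 | r0:54,r1:9,r2:59,r3:60,r4:Add2,r5:Mul1
c13: CDB Add1=68 | r0:54,r1:9,r2:59,r3:60,r4:Add2,r5:Mul1
c14: - | r0:54,r1:9,r2:59,r3:60,r4:Add2,r5:Mul1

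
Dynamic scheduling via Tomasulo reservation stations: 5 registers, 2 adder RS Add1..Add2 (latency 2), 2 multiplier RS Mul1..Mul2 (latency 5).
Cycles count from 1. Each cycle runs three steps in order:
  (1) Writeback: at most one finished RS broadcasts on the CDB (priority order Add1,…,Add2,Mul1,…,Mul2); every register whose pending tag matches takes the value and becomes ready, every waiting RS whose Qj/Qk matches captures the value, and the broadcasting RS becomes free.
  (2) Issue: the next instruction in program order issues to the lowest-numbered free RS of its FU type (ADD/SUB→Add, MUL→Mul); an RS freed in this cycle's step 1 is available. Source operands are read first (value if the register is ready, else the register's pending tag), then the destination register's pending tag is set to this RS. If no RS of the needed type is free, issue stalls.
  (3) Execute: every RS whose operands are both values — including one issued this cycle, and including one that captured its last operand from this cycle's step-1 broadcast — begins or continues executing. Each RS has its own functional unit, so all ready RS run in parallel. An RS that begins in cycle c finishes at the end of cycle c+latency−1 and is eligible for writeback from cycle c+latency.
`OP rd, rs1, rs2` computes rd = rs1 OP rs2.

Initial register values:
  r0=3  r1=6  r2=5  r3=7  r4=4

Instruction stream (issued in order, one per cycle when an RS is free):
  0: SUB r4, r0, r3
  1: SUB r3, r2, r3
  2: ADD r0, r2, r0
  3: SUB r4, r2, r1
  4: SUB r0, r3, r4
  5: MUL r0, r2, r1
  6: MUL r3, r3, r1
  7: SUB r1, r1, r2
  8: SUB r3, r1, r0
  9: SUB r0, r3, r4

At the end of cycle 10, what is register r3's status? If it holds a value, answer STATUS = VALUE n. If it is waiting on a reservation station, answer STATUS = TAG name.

  c1: issue SUB r4<-Add1  regs: r0:3,r1:6,r2:5,r3:7,r4:Add1
  c2: issue SUB r3<-Add2  regs: r0:3,r1:6,r2:5,r3:Add2,r4:Add1
  c3: CDB Add1=-4; issue ADD r0<-Add1  regs: r0:Add1,r1:6,r2:5,r3:Add2,r4:-4
  c4: CDB Add2=-2; issue SUB r4<-Add2  regs: r0:Add1,r1:6,r2:5,r3:-2,r4:Add2
  c5: CDB Add1=8; issue SUB r0<-Add1  regs: r0:Add1,r1:6,r2:5,r3:-2,r4:Add2
  c6: CDB Add2=-1; issue MUL r0<-Mul1  regs: r0:Mul1,r1:6,r2:5,r3:-2,r4:-1
  c7: issue MUL r3<-Mul2  regs: r0:Mul1,r1:6,r2:5,r3:Mul2,r4:-1
  c8: CDB Add1=-1; issue SUB r1<-Add1  regs: r0:Mul1,r1:Add1,r2:5,r3:Mul2,r4:-1
  c9: issue SUB r3<-Add2  regs: r0:Mul1,r1:Add1,r2:5,r3:Add2,r4:-1
  c10: CDB Add1=1; issue SUB r0<-Add1  regs: r0:Add1,r1:1,r2:5,r3:Add2,r4:-1

STATUS = TAG Add2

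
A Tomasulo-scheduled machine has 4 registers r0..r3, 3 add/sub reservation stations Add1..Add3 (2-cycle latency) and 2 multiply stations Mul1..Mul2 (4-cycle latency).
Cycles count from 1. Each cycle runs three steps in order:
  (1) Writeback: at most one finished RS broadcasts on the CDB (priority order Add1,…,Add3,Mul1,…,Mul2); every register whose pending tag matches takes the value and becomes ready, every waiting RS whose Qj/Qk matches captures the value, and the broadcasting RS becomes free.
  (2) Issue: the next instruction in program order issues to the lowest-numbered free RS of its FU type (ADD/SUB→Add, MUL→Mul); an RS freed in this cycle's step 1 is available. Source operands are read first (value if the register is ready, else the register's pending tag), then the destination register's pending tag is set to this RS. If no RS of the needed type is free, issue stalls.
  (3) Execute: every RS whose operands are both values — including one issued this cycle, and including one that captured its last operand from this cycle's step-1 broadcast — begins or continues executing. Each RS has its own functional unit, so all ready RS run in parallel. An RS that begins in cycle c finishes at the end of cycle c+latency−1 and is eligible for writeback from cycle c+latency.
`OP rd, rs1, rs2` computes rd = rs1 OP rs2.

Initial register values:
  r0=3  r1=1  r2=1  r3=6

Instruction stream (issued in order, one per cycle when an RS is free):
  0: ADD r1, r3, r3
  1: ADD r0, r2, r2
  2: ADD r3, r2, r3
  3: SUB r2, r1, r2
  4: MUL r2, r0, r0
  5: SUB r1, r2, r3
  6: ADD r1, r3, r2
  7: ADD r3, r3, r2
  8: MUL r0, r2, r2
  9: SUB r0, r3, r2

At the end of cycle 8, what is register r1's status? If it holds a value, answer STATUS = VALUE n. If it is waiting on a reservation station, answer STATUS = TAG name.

STATUS = TAG Add2

  c1: issue ADD r1<-Add1  regs: r0:3,r1:Add1,r2:1,r3:6
  c2: issue ADD r0<-Add2  regs: r0:Add2,r1:Add1,r2:1,r3:6
  c3: CDB Add1=12; issue ADD r3<-Add1  regs: r0:Add2,r1:12,r2:1,r3:Add1
  c4: CDB Add2=2; issue SUB r2<-Add2  regs: r0:2,r1:12,r2:Add2,r3:Add1
  c5: CDB Add1=7; issue MUL r2<-Mul1  regs: r0:2,r1:12,r2:Mul1,r3:7
  c6: CDB Add2=11; issue SUB r1<-Add1  regs: r0:2,r1:Add1,r2:Mul1,r3:7
  c7: issue ADD r1<-Add2  regs: r0:2,r1:Add2,r2:Mul1,r3:7
  c8: issue ADD r3<-Add3  regs: r0:2,r1:Add2,r2:Mul1,r3:Add3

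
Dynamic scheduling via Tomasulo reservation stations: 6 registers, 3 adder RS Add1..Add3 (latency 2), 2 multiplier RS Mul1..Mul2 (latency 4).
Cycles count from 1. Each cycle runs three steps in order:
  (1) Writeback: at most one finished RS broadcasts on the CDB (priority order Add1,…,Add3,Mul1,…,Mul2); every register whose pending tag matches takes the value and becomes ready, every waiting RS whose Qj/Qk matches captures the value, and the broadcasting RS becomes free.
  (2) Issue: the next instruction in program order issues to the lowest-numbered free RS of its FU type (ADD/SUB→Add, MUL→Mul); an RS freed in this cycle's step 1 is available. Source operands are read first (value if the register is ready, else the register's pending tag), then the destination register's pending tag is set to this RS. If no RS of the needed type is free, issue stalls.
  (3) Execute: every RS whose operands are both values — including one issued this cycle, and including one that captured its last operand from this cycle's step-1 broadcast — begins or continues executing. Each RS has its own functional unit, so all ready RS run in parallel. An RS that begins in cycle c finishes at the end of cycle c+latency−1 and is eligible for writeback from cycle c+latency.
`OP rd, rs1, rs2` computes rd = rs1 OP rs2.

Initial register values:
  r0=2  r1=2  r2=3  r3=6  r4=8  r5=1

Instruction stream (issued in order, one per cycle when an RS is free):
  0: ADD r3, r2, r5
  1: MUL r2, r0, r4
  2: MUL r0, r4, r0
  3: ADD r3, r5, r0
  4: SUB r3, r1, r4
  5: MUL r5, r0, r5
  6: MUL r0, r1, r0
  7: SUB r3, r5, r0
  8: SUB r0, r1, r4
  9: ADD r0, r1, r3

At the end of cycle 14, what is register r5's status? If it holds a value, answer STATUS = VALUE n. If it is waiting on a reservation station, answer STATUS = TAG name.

c1: issue ADD r3<-Add1 | r0:2,r1:2,r2:3,r3:Add1,r4:8,r5:1
c2: issue MUL r2<-Mul1 | r0:2,r1:2,r2:Mul1,r3:Add1,r4:8,r5:1
c3: CDB Add1=4; issue MUL r0<-Mul2 | r0:Mul2,r1:2,r2:Mul1,r3:4,r4:8,r5:1
c4: issue ADD r3<-Add1 | r0:Mul2,r1:2,r2:Mul1,r3:Add1,r4:8,r5:1
c5: issue SUB r3<-Add2 | r0:Mul2,r1:2,r2:Mul1,r3:Add2,r4:8,r5:1
c6: CDB Mul1=16; issue MUL r5<-Mul1 | r0:Mul2,r1:2,r2:16,r3:Add2,r4:8,r5:Mul1
c7: CDB Add2=-6; stall | r0:Mul2,r1:2,r2:16,r3:-6,r4:8,r5:Mul1
c8: CDB Mul2=16; issue MUL r0<-Mul2 | r0:Mul2,r1:2,r2:16,r3:-6,r4:8,r5:Mul1
c9: issue SUB r3<-Add2 | r0:Mul2,r1:2,r2:16,r3:Add2,r4:8,r5:Mul1
c10: CDB Add1=17; issue SUB r0<-Add1 | r0:Add1,r1:2,r2:16,r3:Add2,r4:8,r5:Mul1
c11: issue ADD r0<-Add3 | r0:Add3,r1:2,r2:16,r3:Add2,r4:8,r5:Mul1
c12: CDB Add1=-6 | r0:Add3,r1:2,r2:16,r3:Add2,r4:8,r5:Mul1
c13: CDB Mul1=16 | r0:Add3,r1:2,r2:16,r3:Add2,r4:8,r5:16
c14: CDB Mul2=32 | r0:Add3,r1:2,r2:16,r3:Add2,r4:8,r5:16

STATUS = VALUE 16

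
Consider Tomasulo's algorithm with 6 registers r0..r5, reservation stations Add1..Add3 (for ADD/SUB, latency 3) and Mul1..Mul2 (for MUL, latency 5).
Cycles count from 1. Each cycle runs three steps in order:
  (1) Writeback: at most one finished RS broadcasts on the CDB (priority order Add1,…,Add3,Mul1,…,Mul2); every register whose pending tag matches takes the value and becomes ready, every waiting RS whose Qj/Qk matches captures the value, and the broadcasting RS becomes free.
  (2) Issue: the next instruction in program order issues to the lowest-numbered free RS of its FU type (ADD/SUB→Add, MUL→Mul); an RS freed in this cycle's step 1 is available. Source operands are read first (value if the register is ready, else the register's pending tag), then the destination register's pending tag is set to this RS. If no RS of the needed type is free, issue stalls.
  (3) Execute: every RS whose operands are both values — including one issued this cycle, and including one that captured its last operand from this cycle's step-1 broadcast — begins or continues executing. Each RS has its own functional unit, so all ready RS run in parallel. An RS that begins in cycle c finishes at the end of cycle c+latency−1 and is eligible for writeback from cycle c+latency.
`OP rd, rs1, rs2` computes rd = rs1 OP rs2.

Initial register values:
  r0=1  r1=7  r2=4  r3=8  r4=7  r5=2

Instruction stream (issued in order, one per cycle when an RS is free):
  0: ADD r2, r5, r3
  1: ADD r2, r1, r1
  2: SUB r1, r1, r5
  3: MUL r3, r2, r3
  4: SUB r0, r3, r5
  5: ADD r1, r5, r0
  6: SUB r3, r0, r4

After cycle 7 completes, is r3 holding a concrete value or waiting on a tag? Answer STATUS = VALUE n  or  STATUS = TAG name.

STATUS = TAG Add3

cycle 1: issue ADD r2<-Add1 // r0:1,r1:7,r2:Add1,r3:8,r4:7,r5:2
cycle 2: issue ADD r2<-Add2 // r0:1,r1:7,r2:Add2,r3:8,r4:7,r5:2
cycle 3: issue SUB r1<-Add3 // r0:1,r1:Add3,r2:Add2,r3:8,r4:7,r5:2
cycle 4: CDB Add1=10; issue MUL r3<-Mul1 // r0:1,r1:Add3,r2:Add2,r3:Mul1,r4:7,r5:2
cycle 5: CDB Add2=14; issue SUB r0<-Add1 // r0:Add1,r1:Add3,r2:14,r3:Mul1,r4:7,r5:2
cycle 6: CDB Add3=5; issue ADD r1<-Add2 // r0:Add1,r1:Add2,r2:14,r3:Mul1,r4:7,r5:2
cycle 7: issue SUB r3<-Add3 // r0:Add1,r1:Add2,r2:14,r3:Add3,r4:7,r5:2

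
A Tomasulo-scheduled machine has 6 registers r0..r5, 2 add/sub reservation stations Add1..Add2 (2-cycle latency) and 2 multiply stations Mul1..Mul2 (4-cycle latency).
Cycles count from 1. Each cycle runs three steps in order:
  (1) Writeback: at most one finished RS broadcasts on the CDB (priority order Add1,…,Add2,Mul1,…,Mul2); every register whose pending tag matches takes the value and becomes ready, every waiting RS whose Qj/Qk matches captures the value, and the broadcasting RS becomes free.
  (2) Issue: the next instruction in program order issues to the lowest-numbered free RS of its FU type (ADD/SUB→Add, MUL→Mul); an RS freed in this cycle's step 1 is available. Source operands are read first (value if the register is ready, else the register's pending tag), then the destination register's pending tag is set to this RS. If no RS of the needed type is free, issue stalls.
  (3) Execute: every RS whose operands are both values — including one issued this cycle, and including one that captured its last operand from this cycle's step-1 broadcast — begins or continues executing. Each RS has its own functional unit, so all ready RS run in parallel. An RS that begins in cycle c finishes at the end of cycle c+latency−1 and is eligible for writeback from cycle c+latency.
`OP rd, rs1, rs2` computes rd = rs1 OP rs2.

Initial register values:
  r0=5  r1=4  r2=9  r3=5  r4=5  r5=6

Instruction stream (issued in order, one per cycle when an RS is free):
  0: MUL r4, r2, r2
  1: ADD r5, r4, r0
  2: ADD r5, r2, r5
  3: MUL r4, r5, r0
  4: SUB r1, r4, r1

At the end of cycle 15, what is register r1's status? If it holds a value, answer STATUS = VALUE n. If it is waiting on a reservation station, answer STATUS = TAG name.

STATUS = VALUE 471

  c1: issue MUL r4<-Mul1  regs: r0:5,r1:4,r2:9,r3:5,r4:Mul1,r5:6
  c2: issue ADD r5<-Add1  regs: r0:5,r1:4,r2:9,r3:5,r4:Mul1,r5:Add1
  c3: issue ADD r5<-Add2  regs: r0:5,r1:4,r2:9,r3:5,r4:Mul1,r5:Add2
  c4: issue MUL r4<-Mul2  regs: r0:5,r1:4,r2:9,r3:5,r4:Mul2,r5:Add2
  c5: CDB Mul1=81; stall  regs: r0:5,r1:4,r2:9,r3:5,r4:Mul2,r5:Add2
  c6: stall  regs: r0:5,r1:4,r2:9,r3:5,r4:Mul2,r5:Add2
  c7: CDB Add1=86; issue SUB r1<-Add1  regs: r0:5,r1:Add1,r2:9,r3:5,r4:Mul2,r5:Add2
  c8: -  regs: r0:5,r1:Add1,r2:9,r3:5,r4:Mul2,r5:Add2
  c9: CDB Add2=95  regs: r0:5,r1:Add1,r2:9,r3:5,r4:Mul2,r5:95
  c10: -  regs: r0:5,r1:Add1,r2:9,r3:5,r4:Mul2,r5:95
  c11: -  regs: r0:5,r1:Add1,r2:9,r3:5,r4:Mul2,r5:95
  c12: -  regs: r0:5,r1:Add1,r2:9,r3:5,r4:Mul2,r5:95
  c13: CDB Mul2=475  regs: r0:5,r1:Add1,r2:9,r3:5,r4:475,r5:95
  c14: -  regs: r0:5,r1:Add1,r2:9,r3:5,r4:475,r5:95
  c15: CDB Add1=471  regs: r0:5,r1:471,r2:9,r3:5,r4:475,r5:95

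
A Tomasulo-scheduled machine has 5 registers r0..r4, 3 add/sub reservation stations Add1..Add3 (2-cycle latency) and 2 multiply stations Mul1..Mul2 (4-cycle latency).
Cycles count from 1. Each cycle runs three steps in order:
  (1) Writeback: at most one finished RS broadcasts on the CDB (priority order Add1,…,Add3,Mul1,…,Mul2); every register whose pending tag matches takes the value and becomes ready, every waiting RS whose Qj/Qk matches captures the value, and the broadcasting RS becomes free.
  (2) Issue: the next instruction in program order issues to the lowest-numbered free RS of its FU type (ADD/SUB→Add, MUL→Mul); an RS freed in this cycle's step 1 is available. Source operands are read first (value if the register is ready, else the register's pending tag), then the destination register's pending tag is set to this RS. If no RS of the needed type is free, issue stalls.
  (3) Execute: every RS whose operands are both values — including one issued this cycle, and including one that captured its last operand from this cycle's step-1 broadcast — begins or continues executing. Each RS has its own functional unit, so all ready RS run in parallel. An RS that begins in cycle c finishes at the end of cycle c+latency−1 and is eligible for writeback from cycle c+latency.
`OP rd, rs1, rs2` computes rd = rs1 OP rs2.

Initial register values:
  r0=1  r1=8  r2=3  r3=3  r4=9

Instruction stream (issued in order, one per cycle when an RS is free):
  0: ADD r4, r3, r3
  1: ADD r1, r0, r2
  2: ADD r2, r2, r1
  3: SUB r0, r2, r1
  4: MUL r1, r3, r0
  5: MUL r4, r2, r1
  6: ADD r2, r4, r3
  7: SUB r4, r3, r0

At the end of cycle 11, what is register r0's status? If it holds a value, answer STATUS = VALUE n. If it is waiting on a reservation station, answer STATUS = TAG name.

  c1: issue ADD r4<-Add1  regs: r0:1,r1:8,r2:3,r3:3,r4:Add1
  c2: issue ADD r1<-Add2  regs: r0:1,r1:Add2,r2:3,r3:3,r4:Add1
  c3: CDB Add1=6; issue ADD r2<-Add1  regs: r0:1,r1:Add2,r2:Add1,r3:3,r4:6
  c4: CDB Add2=4; issue SUB r0<-Add2  regs: r0:Add2,r1:4,r2:Add1,r3:3,r4:6
  c5: issue MUL r1<-Mul1  regs: r0:Add2,r1:Mul1,r2:Add1,r3:3,r4:6
  c6: CDB Add1=7; issue MUL r4<-Mul2  regs: r0:Add2,r1:Mul1,r2:7,r3:3,r4:Mul2
  c7: issue ADD r2<-Add1  regs: r0:Add2,r1:Mul1,r2:Add1,r3:3,r4:Mul2
  c8: CDB Add2=3; issue SUB r4<-Add2  regs: r0:3,r1:Mul1,r2:Add1,r3:3,r4:Add2
  c9: -  regs: r0:3,r1:Mul1,r2:Add1,r3:3,r4:Add2
  c10: CDB Add2=0  regs: r0:3,r1:Mul1,r2:Add1,r3:3,r4:0
  c11: -  regs: r0:3,r1:Mul1,r2:Add1,r3:3,r4:0

STATUS = VALUE 3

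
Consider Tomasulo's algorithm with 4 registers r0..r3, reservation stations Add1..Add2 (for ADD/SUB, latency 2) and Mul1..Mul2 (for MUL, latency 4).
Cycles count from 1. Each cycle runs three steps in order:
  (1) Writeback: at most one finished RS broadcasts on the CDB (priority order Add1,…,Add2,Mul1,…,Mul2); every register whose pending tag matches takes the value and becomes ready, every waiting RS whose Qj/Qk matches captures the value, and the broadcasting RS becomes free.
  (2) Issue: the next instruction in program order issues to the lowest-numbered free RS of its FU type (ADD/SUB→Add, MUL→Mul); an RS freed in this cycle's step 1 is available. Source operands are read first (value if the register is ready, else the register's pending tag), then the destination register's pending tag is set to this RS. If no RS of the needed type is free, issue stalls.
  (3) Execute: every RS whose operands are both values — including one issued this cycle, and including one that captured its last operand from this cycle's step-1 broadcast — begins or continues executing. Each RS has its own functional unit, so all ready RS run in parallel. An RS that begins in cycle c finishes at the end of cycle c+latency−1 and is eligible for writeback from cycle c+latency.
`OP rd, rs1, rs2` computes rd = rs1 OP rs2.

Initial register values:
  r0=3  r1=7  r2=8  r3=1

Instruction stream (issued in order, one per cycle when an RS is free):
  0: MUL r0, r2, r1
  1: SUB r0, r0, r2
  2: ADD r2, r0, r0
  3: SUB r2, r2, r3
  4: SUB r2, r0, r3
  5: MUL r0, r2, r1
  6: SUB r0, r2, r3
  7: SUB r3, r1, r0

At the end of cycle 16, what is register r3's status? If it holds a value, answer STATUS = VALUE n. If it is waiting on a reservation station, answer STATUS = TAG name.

cycle 1: issue MUL r0<-Mul1 // r0:Mul1,r1:7,r2:8,r3:1
cycle 2: issue SUB r0<-Add1 // r0:Add1,r1:7,r2:8,r3:1
cycle 3: issue ADD r2<-Add2 // r0:Add1,r1:7,r2:Add2,r3:1
cycle 4: stall // r0:Add1,r1:7,r2:Add2,r3:1
cycle 5: CDB Mul1=56; stall // r0:Add1,r1:7,r2:Add2,r3:1
cycle 6: stall // r0:Add1,r1:7,r2:Add2,r3:1
cycle 7: CDB Add1=48; issue SUB r2<-Add1 // r0:48,r1:7,r2:Add1,r3:1
cycle 8: stall // r0:48,r1:7,r2:Add1,r3:1
cycle 9: CDB Add2=96; issue SUB r2<-Add2 // r0:48,r1:7,r2:Add2,r3:1
cycle 10: issue MUL r0<-Mul1 // r0:Mul1,r1:7,r2:Add2,r3:1
cycle 11: CDB Add1=95; issue SUB r0<-Add1 // r0:Add1,r1:7,r2:Add2,r3:1
cycle 12: CDB Add2=47; issue SUB r3<-Add2 // r0:Add1,r1:7,r2:47,r3:Add2
cycle 13: - // r0:Add1,r1:7,r2:47,r3:Add2
cycle 14: CDB Add1=46 // r0:46,r1:7,r2:47,r3:Add2
cycle 15: - // r0:46,r1:7,r2:47,r3:Add2
cycle 16: CDB Add2=-39 // r0:46,r1:7,r2:47,r3:-39

STATUS = VALUE -39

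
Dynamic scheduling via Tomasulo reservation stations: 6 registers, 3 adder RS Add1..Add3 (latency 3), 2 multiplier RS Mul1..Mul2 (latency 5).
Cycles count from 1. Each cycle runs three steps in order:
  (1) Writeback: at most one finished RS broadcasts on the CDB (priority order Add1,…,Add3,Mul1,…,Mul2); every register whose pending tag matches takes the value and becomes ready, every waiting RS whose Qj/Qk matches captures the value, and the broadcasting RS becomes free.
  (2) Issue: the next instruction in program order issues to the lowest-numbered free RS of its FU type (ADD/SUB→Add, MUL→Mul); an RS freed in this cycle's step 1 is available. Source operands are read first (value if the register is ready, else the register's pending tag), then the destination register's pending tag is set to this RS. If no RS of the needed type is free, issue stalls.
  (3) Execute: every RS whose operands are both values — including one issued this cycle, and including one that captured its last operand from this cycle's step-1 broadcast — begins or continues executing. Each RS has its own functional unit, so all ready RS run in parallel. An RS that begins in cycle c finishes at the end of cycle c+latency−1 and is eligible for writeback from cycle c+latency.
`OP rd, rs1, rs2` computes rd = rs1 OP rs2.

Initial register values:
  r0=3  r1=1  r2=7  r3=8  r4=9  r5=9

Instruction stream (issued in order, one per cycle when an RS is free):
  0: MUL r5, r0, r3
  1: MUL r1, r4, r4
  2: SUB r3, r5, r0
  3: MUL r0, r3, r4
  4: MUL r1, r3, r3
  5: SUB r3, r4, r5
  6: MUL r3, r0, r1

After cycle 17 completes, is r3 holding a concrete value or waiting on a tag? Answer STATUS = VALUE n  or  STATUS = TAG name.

STATUS = TAG Mul1

cycle 1: issue MUL r5<-Mul1 // r0:3,r1:1,r2:7,r3:8,r4:9,r5:Mul1
cycle 2: issue MUL r1<-Mul2 // r0:3,r1:Mul2,r2:7,r3:8,r4:9,r5:Mul1
cycle 3: issue SUB r3<-Add1 // r0:3,r1:Mul2,r2:7,r3:Add1,r4:9,r5:Mul1
cycle 4: stall // r0:3,r1:Mul2,r2:7,r3:Add1,r4:9,r5:Mul1
cycle 5: stall // r0:3,r1:Mul2,r2:7,r3:Add1,r4:9,r5:Mul1
cycle 6: CDB Mul1=24; issue MUL r0<-Mul1 // r0:Mul1,r1:Mul2,r2:7,r3:Add1,r4:9,r5:24
cycle 7: CDB Mul2=81; issue MUL r1<-Mul2 // r0:Mul1,r1:Mul2,r2:7,r3:Add1,r4:9,r5:24
cycle 8: issue SUB r3<-Add2 // r0:Mul1,r1:Mul2,r2:7,r3:Add2,r4:9,r5:24
cycle 9: CDB Add1=21; stall // r0:Mul1,r1:Mul2,r2:7,r3:Add2,r4:9,r5:24
cycle 10: stall // r0:Mul1,r1:Mul2,r2:7,r3:Add2,r4:9,r5:24
cycle 11: CDB Add2=-15; stall // r0:Mul1,r1:Mul2,r2:7,r3:-15,r4:9,r5:24
cycle 12: stall // r0:Mul1,r1:Mul2,r2:7,r3:-15,r4:9,r5:24
cycle 13: stall // r0:Mul1,r1:Mul2,r2:7,r3:-15,r4:9,r5:24
cycle 14: CDB Mul1=189; issue MUL r3<-Mul1 // r0:189,r1:Mul2,r2:7,r3:Mul1,r4:9,r5:24
cycle 15: CDB Mul2=441 // r0:189,r1:441,r2:7,r3:Mul1,r4:9,r5:24
cycle 16: - // r0:189,r1:441,r2:7,r3:Mul1,r4:9,r5:24
cycle 17: - // r0:189,r1:441,r2:7,r3:Mul1,r4:9,r5:24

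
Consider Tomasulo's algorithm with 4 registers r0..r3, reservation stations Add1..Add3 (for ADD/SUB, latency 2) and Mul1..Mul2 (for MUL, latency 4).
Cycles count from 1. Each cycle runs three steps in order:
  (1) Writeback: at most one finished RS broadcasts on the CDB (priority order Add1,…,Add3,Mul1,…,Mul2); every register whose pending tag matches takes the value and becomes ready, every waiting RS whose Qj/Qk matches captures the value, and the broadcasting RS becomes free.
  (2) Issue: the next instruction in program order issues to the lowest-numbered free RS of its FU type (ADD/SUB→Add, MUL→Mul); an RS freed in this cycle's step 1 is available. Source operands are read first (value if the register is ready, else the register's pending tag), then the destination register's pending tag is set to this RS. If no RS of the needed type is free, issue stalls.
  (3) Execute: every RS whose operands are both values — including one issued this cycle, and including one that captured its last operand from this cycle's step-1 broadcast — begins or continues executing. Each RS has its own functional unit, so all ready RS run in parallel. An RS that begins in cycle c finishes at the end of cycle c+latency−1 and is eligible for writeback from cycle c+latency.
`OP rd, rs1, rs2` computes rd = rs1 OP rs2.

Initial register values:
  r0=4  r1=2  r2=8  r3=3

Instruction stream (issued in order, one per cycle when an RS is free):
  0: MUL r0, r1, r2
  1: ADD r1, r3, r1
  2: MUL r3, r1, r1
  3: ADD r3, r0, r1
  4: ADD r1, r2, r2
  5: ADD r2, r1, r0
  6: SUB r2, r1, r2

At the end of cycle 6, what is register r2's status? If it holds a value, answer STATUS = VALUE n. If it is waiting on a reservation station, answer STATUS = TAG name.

c1: issue MUL r0<-Mul1 | r0:Mul1,r1:2,r2:8,r3:3
c2: issue ADD r1<-Add1 | r0:Mul1,r1:Add1,r2:8,r3:3
c3: issue MUL r3<-Mul2 | r0:Mul1,r1:Add1,r2:8,r3:Mul2
c4: CDB Add1=5; issue ADD r3<-Add1 | r0:Mul1,r1:5,r2:8,r3:Add1
c5: CDB Mul1=16; issue ADD r1<-Add2 | r0:16,r1:Add2,r2:8,r3:Add1
c6: issue ADD r2<-Add3 | r0:16,r1:Add2,r2:Add3,r3:Add1

STATUS = TAG Add3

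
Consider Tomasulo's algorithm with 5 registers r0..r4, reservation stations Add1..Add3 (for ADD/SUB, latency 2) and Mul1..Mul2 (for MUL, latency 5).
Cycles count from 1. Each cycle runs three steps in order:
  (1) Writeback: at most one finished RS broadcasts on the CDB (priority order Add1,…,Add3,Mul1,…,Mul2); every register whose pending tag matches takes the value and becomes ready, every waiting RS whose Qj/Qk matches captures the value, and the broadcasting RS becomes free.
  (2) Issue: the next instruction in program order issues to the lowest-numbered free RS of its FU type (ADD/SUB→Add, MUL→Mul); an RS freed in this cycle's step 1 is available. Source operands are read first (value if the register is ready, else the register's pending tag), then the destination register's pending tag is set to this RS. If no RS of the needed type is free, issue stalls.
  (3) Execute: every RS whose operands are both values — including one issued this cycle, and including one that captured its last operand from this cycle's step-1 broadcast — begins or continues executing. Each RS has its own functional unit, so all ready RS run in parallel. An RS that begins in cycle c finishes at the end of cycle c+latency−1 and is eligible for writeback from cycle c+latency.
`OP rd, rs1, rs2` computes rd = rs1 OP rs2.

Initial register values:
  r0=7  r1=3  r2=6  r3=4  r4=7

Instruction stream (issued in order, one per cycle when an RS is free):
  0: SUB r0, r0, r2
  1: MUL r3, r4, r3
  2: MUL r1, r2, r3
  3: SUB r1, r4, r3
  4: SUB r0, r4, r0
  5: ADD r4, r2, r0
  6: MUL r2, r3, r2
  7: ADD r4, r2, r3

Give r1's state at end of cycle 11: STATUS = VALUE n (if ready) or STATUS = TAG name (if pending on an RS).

STATUS = VALUE -21

cycle 1: issue SUB r0<-Add1 // r0:Add1,r1:3,r2:6,r3:4,r4:7
cycle 2: issue MUL r3<-Mul1 // r0:Add1,r1:3,r2:6,r3:Mul1,r4:7
cycle 3: CDB Add1=1; issue MUL r1<-Mul2 // r0:1,r1:Mul2,r2:6,r3:Mul1,r4:7
cycle 4: issue SUB r1<-Add1 // r0:1,r1:Add1,r2:6,r3:Mul1,r4:7
cycle 5: issue SUB r0<-Add2 // r0:Add2,r1:Add1,r2:6,r3:Mul1,r4:7
cycle 6: issue ADD r4<-Add3 // r0:Add2,r1:Add1,r2:6,r3:Mul1,r4:Add3
cycle 7: CDB Add2=6; stall // r0:6,r1:Add1,r2:6,r3:Mul1,r4:Add3
cycle 8: CDB Mul1=28; issue MUL r2<-Mul1 // r0:6,r1:Add1,r2:Mul1,r3:28,r4:Add3
cycle 9: CDB Add3=12; issue ADD r4<-Add2 // r0:6,r1:Add1,r2:Mul1,r3:28,r4:Add2
cycle 10: CDB Add1=-21 // r0:6,r1:-21,r2:Mul1,r3:28,r4:Add2
cycle 11: - // r0:6,r1:-21,r2:Mul1,r3:28,r4:Add2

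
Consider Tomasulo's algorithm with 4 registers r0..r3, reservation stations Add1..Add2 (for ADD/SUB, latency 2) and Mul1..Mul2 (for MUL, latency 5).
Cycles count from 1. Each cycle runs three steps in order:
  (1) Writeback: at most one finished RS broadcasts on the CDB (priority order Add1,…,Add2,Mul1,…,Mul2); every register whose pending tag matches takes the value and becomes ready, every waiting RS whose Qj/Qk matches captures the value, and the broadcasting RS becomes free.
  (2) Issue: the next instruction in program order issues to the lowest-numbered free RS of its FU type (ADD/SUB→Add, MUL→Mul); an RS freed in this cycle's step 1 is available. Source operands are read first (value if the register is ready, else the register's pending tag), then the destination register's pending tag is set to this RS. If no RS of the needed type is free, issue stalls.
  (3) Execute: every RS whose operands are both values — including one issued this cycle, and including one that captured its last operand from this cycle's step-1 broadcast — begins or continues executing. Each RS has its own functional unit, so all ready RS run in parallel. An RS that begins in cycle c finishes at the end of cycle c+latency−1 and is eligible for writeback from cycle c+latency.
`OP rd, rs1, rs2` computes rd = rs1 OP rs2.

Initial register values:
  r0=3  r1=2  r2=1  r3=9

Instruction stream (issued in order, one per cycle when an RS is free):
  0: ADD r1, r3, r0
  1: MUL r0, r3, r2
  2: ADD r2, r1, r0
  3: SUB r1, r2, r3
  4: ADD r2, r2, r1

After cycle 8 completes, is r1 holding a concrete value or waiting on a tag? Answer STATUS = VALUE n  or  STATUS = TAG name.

cycle 1: issue ADD r1<-Add1 // r0:3,r1:Add1,r2:1,r3:9
cycle 2: issue MUL r0<-Mul1 // r0:Mul1,r1:Add1,r2:1,r3:9
cycle 3: CDB Add1=12; issue ADD r2<-Add1 // r0:Mul1,r1:12,r2:Add1,r3:9
cycle 4: issue SUB r1<-Add2 // r0:Mul1,r1:Add2,r2:Add1,r3:9
cycle 5: stall // r0:Mul1,r1:Add2,r2:Add1,r3:9
cycle 6: stall // r0:Mul1,r1:Add2,r2:Add1,r3:9
cycle 7: CDB Mul1=9; stall // r0:9,r1:Add2,r2:Add1,r3:9
cycle 8: stall // r0:9,r1:Add2,r2:Add1,r3:9

STATUS = TAG Add2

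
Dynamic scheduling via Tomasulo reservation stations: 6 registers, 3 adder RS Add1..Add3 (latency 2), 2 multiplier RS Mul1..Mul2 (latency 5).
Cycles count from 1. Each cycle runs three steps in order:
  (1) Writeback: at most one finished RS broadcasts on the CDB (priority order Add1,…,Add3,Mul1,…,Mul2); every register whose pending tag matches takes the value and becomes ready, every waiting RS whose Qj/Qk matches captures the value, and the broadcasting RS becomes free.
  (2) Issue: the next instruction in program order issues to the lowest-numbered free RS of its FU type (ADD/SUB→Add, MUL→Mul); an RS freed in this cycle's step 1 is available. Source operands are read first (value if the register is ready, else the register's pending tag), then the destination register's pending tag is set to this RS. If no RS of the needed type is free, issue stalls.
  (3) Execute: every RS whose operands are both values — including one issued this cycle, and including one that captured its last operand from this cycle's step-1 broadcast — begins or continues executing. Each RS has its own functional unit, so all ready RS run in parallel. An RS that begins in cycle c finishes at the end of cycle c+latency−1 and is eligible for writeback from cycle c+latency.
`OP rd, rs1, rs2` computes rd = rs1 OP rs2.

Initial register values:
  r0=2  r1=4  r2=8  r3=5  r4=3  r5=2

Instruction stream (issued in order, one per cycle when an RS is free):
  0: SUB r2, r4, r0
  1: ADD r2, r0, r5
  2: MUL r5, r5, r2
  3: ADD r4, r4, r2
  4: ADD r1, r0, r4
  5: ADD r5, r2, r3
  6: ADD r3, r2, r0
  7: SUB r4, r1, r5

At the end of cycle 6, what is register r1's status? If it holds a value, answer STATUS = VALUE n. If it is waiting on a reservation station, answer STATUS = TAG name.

c1: issue SUB r2<-Add1 | r0:2,r1:4,r2:Add1,r3:5,r4:3,r5:2
c2: issue ADD r2<-Add2 | r0:2,r1:4,r2:Add2,r3:5,r4:3,r5:2
c3: CDB Add1=1; issue MUL r5<-Mul1 | r0:2,r1:4,r2:Add2,r3:5,r4:3,r5:Mul1
c4: CDB Add2=4; issue ADD r4<-Add1 | r0:2,r1:4,r2:4,r3:5,r4:Add1,r5:Mul1
c5: issue ADD r1<-Add2 | r0:2,r1:Add2,r2:4,r3:5,r4:Add1,r5:Mul1
c6: CDB Add1=7; issue ADD r5<-Add1 | r0:2,r1:Add2,r2:4,r3:5,r4:7,r5:Add1

STATUS = TAG Add2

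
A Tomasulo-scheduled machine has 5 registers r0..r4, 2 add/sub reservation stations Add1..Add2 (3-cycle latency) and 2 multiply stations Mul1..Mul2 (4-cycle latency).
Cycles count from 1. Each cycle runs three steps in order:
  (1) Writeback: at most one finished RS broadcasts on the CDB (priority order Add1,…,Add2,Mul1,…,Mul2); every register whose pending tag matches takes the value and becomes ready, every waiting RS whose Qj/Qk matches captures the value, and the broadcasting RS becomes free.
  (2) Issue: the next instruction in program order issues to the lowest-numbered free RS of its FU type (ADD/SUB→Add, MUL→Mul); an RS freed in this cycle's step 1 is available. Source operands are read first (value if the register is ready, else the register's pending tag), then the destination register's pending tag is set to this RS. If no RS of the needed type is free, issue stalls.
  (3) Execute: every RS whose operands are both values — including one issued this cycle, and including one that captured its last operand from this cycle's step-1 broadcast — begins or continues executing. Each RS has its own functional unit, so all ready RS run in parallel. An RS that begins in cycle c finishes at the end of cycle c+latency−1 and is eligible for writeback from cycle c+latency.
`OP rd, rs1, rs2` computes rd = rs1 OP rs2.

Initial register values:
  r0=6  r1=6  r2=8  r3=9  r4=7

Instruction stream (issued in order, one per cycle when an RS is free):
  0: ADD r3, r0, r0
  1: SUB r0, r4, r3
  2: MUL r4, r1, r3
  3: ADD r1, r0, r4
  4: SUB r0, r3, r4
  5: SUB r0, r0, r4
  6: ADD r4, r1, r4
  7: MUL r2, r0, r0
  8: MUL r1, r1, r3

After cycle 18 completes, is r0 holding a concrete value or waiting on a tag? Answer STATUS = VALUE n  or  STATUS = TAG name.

c1: issue ADD r3<-Add1 | r0:6,r1:6,r2:8,r3:Add1,r4:7
c2: issue SUB r0<-Add2 | r0:Add2,r1:6,r2:8,r3:Add1,r4:7
c3: issue MUL r4<-Mul1 | r0:Add2,r1:6,r2:8,r3:Add1,r4:Mul1
c4: CDB Add1=12; issue ADD r1<-Add1 | r0:Add2,r1:Add1,r2:8,r3:12,r4:Mul1
c5: stall | r0:Add2,r1:Add1,r2:8,r3:12,r4:Mul1
c6: stall | r0:Add2,r1:Add1,r2:8,r3:12,r4:Mul1
c7: CDB Add2=-5; issue SUB r0<-Add2 | r0:Add2,r1:Add1,r2:8,r3:12,r4:Mul1
c8: CDB Mul1=72; stall | r0:Add2,r1:Add1,r2:8,r3:12,r4:72
c9: stall | r0:Add2,r1:Add1,r2:8,r3:12,r4:72
c10: stall | r0:Add2,r1:Add1,r2:8,r3:12,r4:72
c11: CDB Add1=67; issue SUB r0<-Add1 | r0:Add1,r1:67,r2:8,r3:12,r4:72
c12: CDB Add2=-60; issue ADD r4<-Add2 | r0:Add1,r1:67,r2:8,r3:12,r4:Add2
c13: issue MUL r2<-Mul1 | r0:Add1,r1:67,r2:Mul1,r3:12,r4:Add2
c14: issue MUL r1<-Mul2 | r0:Add1,r1:Mul2,r2:Mul1,r3:12,r4:Add2
c15: CDB Add1=-132 | r0:-132,r1:Mul2,r2:Mul1,r3:12,r4:Add2
c16: CDB Add2=139 | r0:-132,r1:Mul2,r2:Mul1,r3:12,r4:139
c17: - | r0:-132,r1:Mul2,r2:Mul1,r3:12,r4:139
c18: CDB Mul2=804 | r0:-132,r1:804,r2:Mul1,r3:12,r4:139

STATUS = VALUE -132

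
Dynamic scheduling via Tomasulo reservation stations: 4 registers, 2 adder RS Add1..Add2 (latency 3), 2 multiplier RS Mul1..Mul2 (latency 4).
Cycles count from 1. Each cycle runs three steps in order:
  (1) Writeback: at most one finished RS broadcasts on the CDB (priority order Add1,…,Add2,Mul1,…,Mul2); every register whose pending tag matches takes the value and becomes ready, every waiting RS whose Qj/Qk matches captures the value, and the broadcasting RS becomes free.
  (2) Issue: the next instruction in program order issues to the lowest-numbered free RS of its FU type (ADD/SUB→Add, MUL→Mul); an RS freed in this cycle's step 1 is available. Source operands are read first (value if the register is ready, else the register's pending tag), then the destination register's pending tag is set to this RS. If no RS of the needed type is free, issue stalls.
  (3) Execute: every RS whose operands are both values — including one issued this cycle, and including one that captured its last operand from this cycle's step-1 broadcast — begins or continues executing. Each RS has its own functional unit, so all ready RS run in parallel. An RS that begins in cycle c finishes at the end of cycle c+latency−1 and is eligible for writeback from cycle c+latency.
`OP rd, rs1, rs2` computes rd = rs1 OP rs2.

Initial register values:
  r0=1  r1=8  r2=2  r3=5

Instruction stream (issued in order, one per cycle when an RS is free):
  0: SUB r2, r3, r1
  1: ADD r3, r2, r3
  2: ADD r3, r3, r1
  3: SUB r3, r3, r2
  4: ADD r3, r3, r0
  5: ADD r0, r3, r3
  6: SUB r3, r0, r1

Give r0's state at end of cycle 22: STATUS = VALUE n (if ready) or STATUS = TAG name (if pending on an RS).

STATUS = VALUE 28

c1: issue SUB r2<-Add1 | r0:1,r1:8,r2:Add1,r3:5
c2: issue ADD r3<-Add2 | r0:1,r1:8,r2:Add1,r3:Add2
c3: stall | r0:1,r1:8,r2:Add1,r3:Add2
c4: CDB Add1=-3; issue ADD r3<-Add1 | r0:1,r1:8,r2:-3,r3:Add1
c5: stall | r0:1,r1:8,r2:-3,r3:Add1
c6: stall | r0:1,r1:8,r2:-3,r3:Add1
c7: CDB Add2=2; issue SUB r3<-Add2 | r0:1,r1:8,r2:-3,r3:Add2
c8: stall | r0:1,r1:8,r2:-3,r3:Add2
c9: stall | r0:1,r1:8,r2:-3,r3:Add2
c10: CDB Add1=10; issue ADD r3<-Add1 | r0:1,r1:8,r2:-3,r3:Add1
c11: stall | r0:1,r1:8,r2:-3,r3:Add1
c12: stall | r0:1,r1:8,r2:-3,r3:Add1
c13: CDB Add2=13; issue ADD r0<-Add2 | r0:Add2,r1:8,r2:-3,r3:Add1
c14: stall | r0:Add2,r1:8,r2:-3,r3:Add1
c15: stall | r0:Add2,r1:8,r2:-3,r3:Add1
c16: CDB Add1=14; issue SUB r3<-Add1 | r0:Add2,r1:8,r2:-3,r3:Add1
c17: - | r0:Add2,r1:8,r2:-3,r3:Add1
c18: - | r0:Add2,r1:8,r2:-3,r3:Add1
c19: CDB Add2=28 | r0:28,r1:8,r2:-3,r3:Add1
c20: - | r0:28,r1:8,r2:-3,r3:Add1
c21: - | r0:28,r1:8,r2:-3,r3:Add1
c22: CDB Add1=20 | r0:28,r1:8,r2:-3,r3:20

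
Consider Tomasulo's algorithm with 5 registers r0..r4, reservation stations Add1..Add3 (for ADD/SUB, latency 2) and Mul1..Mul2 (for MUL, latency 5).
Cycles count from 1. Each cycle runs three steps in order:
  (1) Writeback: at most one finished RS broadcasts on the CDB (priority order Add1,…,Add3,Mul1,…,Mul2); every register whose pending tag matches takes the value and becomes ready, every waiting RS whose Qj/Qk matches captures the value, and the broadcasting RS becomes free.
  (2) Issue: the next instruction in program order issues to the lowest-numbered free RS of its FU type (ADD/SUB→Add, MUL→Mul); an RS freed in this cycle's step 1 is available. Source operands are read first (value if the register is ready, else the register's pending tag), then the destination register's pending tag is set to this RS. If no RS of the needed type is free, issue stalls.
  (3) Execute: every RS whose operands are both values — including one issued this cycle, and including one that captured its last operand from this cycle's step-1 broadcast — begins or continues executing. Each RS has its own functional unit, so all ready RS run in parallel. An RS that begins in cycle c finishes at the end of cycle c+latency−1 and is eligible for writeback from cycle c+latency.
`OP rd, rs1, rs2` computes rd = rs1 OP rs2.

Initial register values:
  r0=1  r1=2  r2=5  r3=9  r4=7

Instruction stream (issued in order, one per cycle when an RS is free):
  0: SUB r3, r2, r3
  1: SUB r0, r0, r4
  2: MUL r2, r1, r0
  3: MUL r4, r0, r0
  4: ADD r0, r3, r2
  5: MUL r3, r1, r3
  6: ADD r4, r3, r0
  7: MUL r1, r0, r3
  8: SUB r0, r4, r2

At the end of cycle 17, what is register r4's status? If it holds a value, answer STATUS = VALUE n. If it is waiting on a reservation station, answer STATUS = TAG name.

c1: issue SUB r3<-Add1 | r0:1,r1:2,r2:5,r3:Add1,r4:7
c2: issue SUB r0<-Add2 | r0:Add2,r1:2,r2:5,r3:Add1,r4:7
c3: CDB Add1=-4; issue MUL r2<-Mul1 | r0:Add2,r1:2,r2:Mul1,r3:-4,r4:7
c4: CDB Add2=-6; issue MUL r4<-Mul2 | r0:-6,r1:2,r2:Mul1,r3:-4,r4:Mul2
c5: issue ADD r0<-Add1 | r0:Add1,r1:2,r2:Mul1,r3:-4,r4:Mul2
c6: stall | r0:Add1,r1:2,r2:Mul1,r3:-4,r4:Mul2
c7: stall | r0:Add1,r1:2,r2:Mul1,r3:-4,r4:Mul2
c8: stall | r0:Add1,r1:2,r2:Mul1,r3:-4,r4:Mul2
c9: CDB Mul1=-12; issue MUL r3<-Mul1 | r0:Add1,r1:2,r2:-12,r3:Mul1,r4:Mul2
c10: CDB Mul2=36; issue ADD r4<-Add2 | r0:Add1,r1:2,r2:-12,r3:Mul1,r4:Add2
c11: CDB Add1=-16; issue MUL r1<-Mul2 | r0:-16,r1:Mul2,r2:-12,r3:Mul1,r4:Add2
c12: issue SUB r0<-Add1 | r0:Add1,r1:Mul2,r2:-12,r3:Mul1,r4:Add2
c13: - | r0:Add1,r1:Mul2,r2:-12,r3:Mul1,r4:Add2
c14: CDB Mul1=-8 | r0:Add1,r1:Mul2,r2:-12,r3:-8,r4:Add2
c15: - | r0:Add1,r1:Mul2,r2:-12,r3:-8,r4:Add2
c16: CDB Add2=-24 | r0:Add1,r1:Mul2,r2:-12,r3:-8,r4:-24
c17: - | r0:Add1,r1:Mul2,r2:-12,r3:-8,r4:-24

STATUS = VALUE -24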